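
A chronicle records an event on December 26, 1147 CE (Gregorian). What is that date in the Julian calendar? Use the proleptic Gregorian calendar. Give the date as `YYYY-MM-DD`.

At this point the Julian calendar is 7 days behind the Gregorian.
26 December 1147 Gregorian − 7 days → 19 December 1147 Julian.

1147-12-19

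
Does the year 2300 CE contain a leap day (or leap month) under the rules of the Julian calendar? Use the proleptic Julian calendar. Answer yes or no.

2300 mod 4 = 0, so it is a leap year in the Julian calendar.

yes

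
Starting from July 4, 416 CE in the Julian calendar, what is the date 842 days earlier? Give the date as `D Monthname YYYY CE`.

15 March 414 CE

The starting date is JDN 1873187; 1873187 − 842 = 1872345.
JDN 1872345 corresponds to 15 March 414 CE.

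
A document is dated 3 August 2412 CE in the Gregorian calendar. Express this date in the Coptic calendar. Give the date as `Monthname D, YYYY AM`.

Epip 24, 2128 AM

Julian Day Number of the source date = 2602240.
Converting JDN 2602240 to the Coptic calendar gives 24 Epip 2128 AM.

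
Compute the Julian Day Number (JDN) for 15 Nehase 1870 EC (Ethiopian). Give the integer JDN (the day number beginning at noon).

2407217

In the Gregorian calendar the same day is 20 August 1878.
JDN 2451545 is 1 January 2000 CE (Gregorian); the target day is −44328 days from there, so JDN = 2407217.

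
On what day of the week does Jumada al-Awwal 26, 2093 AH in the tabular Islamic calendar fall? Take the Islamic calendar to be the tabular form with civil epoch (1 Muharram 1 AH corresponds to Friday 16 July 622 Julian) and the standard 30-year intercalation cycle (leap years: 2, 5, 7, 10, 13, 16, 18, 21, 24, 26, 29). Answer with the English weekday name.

Monday

In the Gregorian calendar this is 23 August 2652 (JDN 2689918).
Since JDN mod 7 = 0 (0 = Monday), the day is Monday.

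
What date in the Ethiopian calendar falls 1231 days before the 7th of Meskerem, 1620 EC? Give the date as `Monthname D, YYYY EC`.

The starting date is JDN 2315567; 2315567 − 1231 = 2314336.
JDN 2314336 corresponds to Miyazya 27, 1616 EC.

Miyazya 27, 1616 EC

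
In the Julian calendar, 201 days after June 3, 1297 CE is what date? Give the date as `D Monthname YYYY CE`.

Counting 201 days forward from JDN 2194941 reaches JDN 2195142, which is 21 December 1297 CE.

21 December 1297 CE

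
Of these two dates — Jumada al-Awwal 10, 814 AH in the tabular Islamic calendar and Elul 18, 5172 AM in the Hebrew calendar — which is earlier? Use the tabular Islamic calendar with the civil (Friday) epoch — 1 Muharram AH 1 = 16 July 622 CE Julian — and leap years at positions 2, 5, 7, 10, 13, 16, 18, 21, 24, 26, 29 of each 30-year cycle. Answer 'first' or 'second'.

first

The two dates have Julian Day Numbers 2236667 and 2237030 respectively.
Since 2236667 < 2237030, the first date comes first.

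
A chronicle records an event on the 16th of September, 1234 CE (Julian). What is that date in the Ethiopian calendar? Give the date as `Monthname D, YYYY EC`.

Meskerem 19, 1227 EC

The source date corresponds to 23 September 1234 in the proleptic Gregorian calendar (JDN 2172035).
That day falls on 19 Meskerem 1227 EC in the Ethiopian calendar.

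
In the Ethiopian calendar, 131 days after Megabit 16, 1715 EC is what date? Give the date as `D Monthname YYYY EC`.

The starting date is JDN 2350454; 2350454 + 131 = 2350585.
JDN 2350585 corresponds to 27 Hamle 1715 EC.

27 Hamle 1715 EC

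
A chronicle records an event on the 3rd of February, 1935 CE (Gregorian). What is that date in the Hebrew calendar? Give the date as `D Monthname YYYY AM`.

Julian Day Number of the source date = 2427837.
Converting JDN 2427837 to the Hebrew calendar gives 30 Shevat 5695 AM.

30 Shevat 5695 AM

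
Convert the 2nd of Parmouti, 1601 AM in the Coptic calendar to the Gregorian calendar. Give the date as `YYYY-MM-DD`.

1885-04-09

Both dates share Julian Day Number 2409641; in the Gregorian calendar that is 9 April 1885 CE.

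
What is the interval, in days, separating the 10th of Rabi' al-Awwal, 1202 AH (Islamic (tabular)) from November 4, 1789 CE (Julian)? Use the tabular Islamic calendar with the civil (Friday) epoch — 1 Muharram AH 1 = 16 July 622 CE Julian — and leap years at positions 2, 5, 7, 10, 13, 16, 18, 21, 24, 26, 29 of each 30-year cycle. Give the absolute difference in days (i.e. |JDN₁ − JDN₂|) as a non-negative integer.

JDN of the first date = 2374102.
JDN of the second date = 2374798.
|2374798 − 2374102| = 696.

696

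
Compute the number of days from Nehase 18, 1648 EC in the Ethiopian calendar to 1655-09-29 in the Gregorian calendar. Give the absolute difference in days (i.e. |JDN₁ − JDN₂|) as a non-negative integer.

327

JDN of the first date = 2326135.
JDN of the second date = 2325808.
|2325808 − 2326135| = 327.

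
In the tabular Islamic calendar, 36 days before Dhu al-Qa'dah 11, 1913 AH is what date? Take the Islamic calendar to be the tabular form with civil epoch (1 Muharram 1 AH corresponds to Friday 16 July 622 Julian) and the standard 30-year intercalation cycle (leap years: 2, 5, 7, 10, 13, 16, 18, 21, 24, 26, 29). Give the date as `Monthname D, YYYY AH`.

Shawwal 4, 1913 AH

JDN of Dhu al-Qa'dah 11, 1913 AH = 2626294.
2626294 − 36 = 2626258.
JDN 2626258 in the tabular Islamic calendar is Shawwal 4, 1913 AH.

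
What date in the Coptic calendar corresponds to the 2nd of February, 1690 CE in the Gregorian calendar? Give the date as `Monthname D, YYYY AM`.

Both dates share Julian Day Number 2338353; in the Coptic calendar that is 28 Tobi 1406 AM.

Tobi 28, 1406 AM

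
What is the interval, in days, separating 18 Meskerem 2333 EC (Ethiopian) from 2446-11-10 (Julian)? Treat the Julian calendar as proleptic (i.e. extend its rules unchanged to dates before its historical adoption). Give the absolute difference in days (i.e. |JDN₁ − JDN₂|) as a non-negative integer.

38772

First date → JDN 2576001; second date → JDN 2614773.
The interval is |2576001 − 2614773| = 38772 days.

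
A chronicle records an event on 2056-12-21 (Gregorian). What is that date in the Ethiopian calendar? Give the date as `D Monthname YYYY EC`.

Both dates share Julian Day Number 2472354; in the Ethiopian calendar that is 12 Tahsas 2049 EC.

12 Tahsas 2049 EC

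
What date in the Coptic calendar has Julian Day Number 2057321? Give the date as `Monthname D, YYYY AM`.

Mesori 28, 636 AM

The proleptic Gregorian equivalent of JDN 2057321 is 26 August 920.
In the Coptic calendar that day is Mesori 28, 636 AM.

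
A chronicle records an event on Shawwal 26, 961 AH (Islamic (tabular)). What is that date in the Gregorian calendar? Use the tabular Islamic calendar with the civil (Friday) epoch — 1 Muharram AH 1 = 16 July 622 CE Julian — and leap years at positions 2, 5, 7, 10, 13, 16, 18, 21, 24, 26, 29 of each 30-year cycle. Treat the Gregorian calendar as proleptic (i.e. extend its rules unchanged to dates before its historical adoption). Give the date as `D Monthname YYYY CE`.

4 October 1554 CE

Julian Day Number of the source date = 2288923.
Converting JDN 2288923 to the Gregorian calendar gives 4 October 1554 CE.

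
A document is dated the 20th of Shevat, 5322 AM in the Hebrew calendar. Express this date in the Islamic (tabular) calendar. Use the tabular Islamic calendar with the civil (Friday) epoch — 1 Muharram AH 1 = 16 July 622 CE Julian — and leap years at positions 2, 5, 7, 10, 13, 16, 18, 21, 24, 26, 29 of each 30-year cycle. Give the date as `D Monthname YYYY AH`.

Julian Day Number of the source date = 2291604.
Converting JDN 2291604 to the tabular Islamic calendar gives 20 Jumada al-Awwal 969 AH.

20 Jumada al-Awwal 969 AH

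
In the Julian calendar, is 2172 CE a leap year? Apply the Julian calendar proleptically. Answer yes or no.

yes

2172 mod 4 = 0, so it is a leap year in the Julian calendar.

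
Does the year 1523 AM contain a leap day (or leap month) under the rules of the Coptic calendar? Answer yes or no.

1523 mod 4 = 3; in the Coptic calendar a year is leap when year mod 4 = 3, so it is a leap year.

yes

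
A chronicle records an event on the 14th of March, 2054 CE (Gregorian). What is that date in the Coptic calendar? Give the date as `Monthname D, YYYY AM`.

Both dates share Julian Day Number 2471341; in the Coptic calendar that is 5 Paremhat 1770 AM.

Paremhat 5, 1770 AM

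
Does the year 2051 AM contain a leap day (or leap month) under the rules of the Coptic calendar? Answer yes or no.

yes

2051 mod 4 = 3; in the Coptic calendar a year is leap when year mod 4 = 3, so it is a leap year.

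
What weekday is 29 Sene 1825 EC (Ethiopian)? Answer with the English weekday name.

Friday

In the Gregorian calendar this is 5 July 1833 (JDN 2390735).
JDN 2390735 mod 7 = 4, and JDN 0 was a Monday, so this is a Friday.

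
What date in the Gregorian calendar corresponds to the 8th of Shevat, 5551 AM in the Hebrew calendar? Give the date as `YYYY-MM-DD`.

Julian Day Number of the source date = 2375222.
Converting JDN 2375222 to the Gregorian calendar gives 13 January 1791 CE.

1791-01-13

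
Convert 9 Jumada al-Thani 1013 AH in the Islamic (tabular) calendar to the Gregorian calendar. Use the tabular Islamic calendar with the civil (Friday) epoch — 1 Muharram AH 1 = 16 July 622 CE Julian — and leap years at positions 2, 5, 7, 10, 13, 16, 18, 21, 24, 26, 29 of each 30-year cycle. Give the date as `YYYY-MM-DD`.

Julian Day Number of the source date = 2307215.
Converting JDN 2307215 to the Gregorian calendar gives 2 November 1604 CE.

1604-11-02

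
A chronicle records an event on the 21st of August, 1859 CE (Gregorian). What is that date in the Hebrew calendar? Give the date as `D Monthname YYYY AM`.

Both dates share Julian Day Number 2400278; in the Hebrew calendar that is 21 Av 5619 AM.

21 Av 5619 AM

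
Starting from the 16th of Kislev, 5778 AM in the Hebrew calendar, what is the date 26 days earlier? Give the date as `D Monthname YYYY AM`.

Counting 26 days back from JDN 2458092 reaches JDN 2458066, which is 19 Cheshvan 5778 AM.

19 Cheshvan 5778 AM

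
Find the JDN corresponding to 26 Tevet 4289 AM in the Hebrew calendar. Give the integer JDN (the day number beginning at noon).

Equivalently 26 December 528 (proleptic Gregorian).
JDN 2299161 is 15 October 1582 CE (Gregorian); the target day is −384893 days from there, so JDN = 1914268.

1914268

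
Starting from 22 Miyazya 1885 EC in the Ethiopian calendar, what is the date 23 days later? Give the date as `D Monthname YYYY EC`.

JDN of 22 Miyazya 1885 EC = 2412583.
2412583 + 23 = 2412606.
JDN 2412606 in the Ethiopian calendar is 15 Ginbot 1885 EC.

15 Ginbot 1885 EC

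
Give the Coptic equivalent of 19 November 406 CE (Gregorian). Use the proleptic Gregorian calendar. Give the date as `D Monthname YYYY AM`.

22 Hathor 123 AM

Both dates share Julian Day Number 1869671; in the Coptic calendar that is 22 Hathor 123 AM.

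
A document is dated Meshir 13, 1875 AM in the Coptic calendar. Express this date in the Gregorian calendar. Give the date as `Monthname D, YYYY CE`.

February 21, 2159 CE

Julian Day Number of the source date = 2509670.
Converting JDN 2509670 to the Gregorian calendar gives 21 February 2159 CE.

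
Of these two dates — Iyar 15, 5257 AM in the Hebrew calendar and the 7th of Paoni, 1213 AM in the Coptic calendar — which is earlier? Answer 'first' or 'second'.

first

First date → JDN 2267944; second date → JDN 2267989.
JDN 2267944 < JDN 2267989, so the first date is earlier.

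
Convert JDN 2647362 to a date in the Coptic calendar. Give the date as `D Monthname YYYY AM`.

5 Meshir 2252 AM

The Gregorian equivalent of JDN 2647362 is 17 February 2536.
In the Coptic calendar that day is 5 Meshir 2252 AM.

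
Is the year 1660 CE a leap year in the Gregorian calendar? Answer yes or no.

yes

1660 is divisible by 4 and not by 100, so it is a leap year.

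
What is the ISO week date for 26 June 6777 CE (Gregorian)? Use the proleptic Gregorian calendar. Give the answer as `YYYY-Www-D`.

The weekday is Sunday (ISO weekday 7).
That Sunday belongs to ISO week 25 of ISO year 6777.

6777-W25-7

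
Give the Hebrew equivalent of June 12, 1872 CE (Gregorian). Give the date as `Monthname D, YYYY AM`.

Sivan 6, 5632 AM

Julian Day Number of the source date = 2404957.
Converting JDN 2404957 to the Hebrew calendar gives 6 Sivan 5632 AM.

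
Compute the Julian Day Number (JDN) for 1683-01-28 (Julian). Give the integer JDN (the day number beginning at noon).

2335801

Equivalently 7 February 1683 (Gregorian).
JDN 2299161 is 15 October 1582 CE (Gregorian); the target day is +36640 days from there, so JDN = 2335801.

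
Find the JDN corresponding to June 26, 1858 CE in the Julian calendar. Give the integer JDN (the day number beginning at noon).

2399869

In the Gregorian calendar the same day is 8 July 1858.
JDN 2400001 is 17 November 1858 CE (Gregorian), MJD 0; the target day is −132 days from there, so JDN = 2399869.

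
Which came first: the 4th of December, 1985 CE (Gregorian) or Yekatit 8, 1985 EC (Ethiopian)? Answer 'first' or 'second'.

first

The two dates have Julian Day Numbers 2446404 and 2449034 respectively.
Since 2446404 < 2449034, the first date comes first.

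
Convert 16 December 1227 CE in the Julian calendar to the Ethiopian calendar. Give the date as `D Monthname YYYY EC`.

Julian Day Number of the source date = 2169569.
Converting JDN 2169569 to the Ethiopian calendar gives 19 Tahsas 1220 EC.

19 Tahsas 1220 EC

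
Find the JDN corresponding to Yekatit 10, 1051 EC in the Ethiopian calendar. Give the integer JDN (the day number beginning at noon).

2107892

In the proleptic Gregorian calendar the same day is 10 February 1059.
JDN 2451545 is 1 January 2000 CE (Gregorian); the target day is −343653 days from there, so JDN = 2107892.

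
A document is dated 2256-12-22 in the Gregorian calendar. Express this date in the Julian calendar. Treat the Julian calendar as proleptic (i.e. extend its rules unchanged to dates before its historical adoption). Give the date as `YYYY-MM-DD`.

2256-12-07

The Julian–Gregorian offset here is 15 days (Julian trailing).
22 December 2256 Gregorian − 15 days → 7 December 2256 Julian.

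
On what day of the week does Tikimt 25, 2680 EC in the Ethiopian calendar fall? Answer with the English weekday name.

Equivalently 10 November 2687 Gregorian, JDN 2702780.
JDN 2702780 mod 7 = 3, and JDN 0 was a Monday, so this is a Thursday.

Thursday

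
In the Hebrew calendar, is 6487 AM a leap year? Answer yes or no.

yes

Hebrew year 6487 is year 8 of its 19-year Metonic cycle; leap years are at positions 3, 6, 8, 11, 14, 17, 19, so it is a leap year (13 months).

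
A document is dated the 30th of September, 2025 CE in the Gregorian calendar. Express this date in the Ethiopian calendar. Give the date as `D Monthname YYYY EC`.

Both dates share Julian Day Number 2460949; in the Ethiopian calendar that is 20 Meskerem 2018 EC.

20 Meskerem 2018 EC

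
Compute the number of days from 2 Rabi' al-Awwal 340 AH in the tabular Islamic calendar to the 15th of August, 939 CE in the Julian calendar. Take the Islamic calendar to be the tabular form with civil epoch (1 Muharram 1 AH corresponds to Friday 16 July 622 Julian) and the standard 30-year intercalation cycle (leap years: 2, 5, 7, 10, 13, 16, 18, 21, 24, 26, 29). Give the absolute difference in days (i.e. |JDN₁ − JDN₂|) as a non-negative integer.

First date → JDN 2068630; second date → JDN 2064254.
The interval is |2068630 − 2064254| = 4376 days.

4376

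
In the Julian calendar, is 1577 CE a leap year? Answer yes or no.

no

1577 mod 4 = 1, so it is a common year in the Julian calendar.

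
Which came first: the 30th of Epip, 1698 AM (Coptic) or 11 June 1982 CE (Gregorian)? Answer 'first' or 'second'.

Converting both to JDN: 2445188 vs 2445132; the smaller is the second.

second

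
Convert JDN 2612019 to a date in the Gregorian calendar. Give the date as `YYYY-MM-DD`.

2439-05-13

JDN 2451545 is 1 Jan 2000; 2612019 is +160474 days from there.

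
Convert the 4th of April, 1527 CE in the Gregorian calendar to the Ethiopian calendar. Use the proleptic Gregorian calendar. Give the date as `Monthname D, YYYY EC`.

Julian Day Number of the source date = 2278878.
Converting JDN 2278878 to the Ethiopian calendar gives 29 Megabit 1519 EC.

Megabit 29, 1519 EC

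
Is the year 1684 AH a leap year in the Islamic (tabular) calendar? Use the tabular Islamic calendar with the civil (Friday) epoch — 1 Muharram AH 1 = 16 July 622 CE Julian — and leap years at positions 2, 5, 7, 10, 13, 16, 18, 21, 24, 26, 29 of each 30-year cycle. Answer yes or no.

Year 1684 AH is year 4 of its 30-year cycle; leap positions are 2, 5, 7, 10, 13, 16, 18, 21, 24, 26, 29, so it is a common year (354 days).

no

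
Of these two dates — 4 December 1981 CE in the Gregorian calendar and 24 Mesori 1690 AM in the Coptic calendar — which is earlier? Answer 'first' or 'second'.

The two dates have Julian Day Numbers 2444943 and 2442290 respectively.
Since 2442290 < 2444943, the second date comes first.

second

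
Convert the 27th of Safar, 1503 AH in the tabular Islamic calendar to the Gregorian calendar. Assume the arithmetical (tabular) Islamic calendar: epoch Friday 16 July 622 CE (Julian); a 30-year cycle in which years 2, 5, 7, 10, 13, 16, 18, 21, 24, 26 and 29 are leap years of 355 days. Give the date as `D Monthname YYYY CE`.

Both dates share Julian Day Number 2480755; in the Gregorian calendar that is 22 December 2079 CE.

22 December 2079 CE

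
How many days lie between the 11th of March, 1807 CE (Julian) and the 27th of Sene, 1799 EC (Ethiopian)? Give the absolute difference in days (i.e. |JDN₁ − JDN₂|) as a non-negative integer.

102

JDN of the first date = 2381134.
JDN of the second date = 2381236.
|2381236 − 2381134| = 102.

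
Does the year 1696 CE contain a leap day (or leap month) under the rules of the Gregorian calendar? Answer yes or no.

1696 is divisible by 4 and not by 100, so it is a leap year.

yes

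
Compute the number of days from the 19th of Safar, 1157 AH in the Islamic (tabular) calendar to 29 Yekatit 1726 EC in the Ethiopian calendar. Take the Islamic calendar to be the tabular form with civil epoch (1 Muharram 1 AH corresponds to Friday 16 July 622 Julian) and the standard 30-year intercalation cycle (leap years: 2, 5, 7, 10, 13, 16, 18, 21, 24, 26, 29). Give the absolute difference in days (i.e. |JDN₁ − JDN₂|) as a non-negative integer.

First date → JDN 2358136; second date → JDN 2354455.
The interval is |2358136 − 2354455| = 3681 days.

3681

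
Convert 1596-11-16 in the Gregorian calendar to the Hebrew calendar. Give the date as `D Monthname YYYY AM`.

Julian Day Number of the source date = 2304307.
Converting JDN 2304307 to the Hebrew calendar gives 25 Cheshvan 5357 AM.

25 Cheshvan 5357 AM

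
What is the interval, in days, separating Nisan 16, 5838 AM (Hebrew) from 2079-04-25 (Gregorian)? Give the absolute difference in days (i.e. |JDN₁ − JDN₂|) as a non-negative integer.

391

JDN of the first date = 2480123.
JDN of the second date = 2480514.
|2480514 − 2480123| = 391.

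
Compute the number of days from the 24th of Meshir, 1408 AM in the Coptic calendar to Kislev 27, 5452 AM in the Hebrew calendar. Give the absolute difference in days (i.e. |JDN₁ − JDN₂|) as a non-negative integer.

73

JDN of the first date = 2339110.
JDN of the second date = 2339037.
|2339037 − 2339110| = 73.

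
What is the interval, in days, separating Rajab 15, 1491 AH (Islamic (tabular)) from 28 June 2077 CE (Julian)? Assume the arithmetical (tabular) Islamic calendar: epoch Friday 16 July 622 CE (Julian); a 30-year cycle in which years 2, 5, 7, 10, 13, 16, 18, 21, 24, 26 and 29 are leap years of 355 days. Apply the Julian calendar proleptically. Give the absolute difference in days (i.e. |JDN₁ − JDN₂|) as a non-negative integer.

JDN of the first date = 2476637.
JDN of the second date = 2479861.
|2479861 − 2476637| = 3224.

3224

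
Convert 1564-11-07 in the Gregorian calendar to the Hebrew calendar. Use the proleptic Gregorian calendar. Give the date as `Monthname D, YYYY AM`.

Julian Day Number of the source date = 2292610.
Converting JDN 2292610 to the Hebrew calendar gives 22 Cheshvan 5325 AM.

Cheshvan 22, 5325 AM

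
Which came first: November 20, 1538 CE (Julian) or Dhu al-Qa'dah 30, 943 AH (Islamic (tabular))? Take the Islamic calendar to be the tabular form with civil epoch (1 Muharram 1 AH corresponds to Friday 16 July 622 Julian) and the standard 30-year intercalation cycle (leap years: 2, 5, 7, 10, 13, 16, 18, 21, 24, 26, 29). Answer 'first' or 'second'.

second

The two dates have Julian Day Numbers 2283136 and 2282577 respectively.
Since 2282577 < 2283136, the second date comes first.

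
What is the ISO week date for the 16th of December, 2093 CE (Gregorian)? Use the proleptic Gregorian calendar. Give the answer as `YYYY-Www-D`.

2093-W51-3

The weekday is Wednesday (ISO weekday 3).
That Wednesday belongs to ISO week 51 of ISO year 2093.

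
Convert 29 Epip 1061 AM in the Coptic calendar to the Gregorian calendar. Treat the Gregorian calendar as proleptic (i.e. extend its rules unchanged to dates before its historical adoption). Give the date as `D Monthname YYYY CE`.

31 July 1345 CE

Julian Day Number of the source date = 2212523.
Converting JDN 2212523 to the Gregorian calendar gives 31 July 1345 CE.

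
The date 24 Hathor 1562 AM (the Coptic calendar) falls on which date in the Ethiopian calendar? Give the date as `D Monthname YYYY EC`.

Julian Day Number of the source date = 2395268.
Converting JDN 2395268 to the Ethiopian calendar gives 24 Hidar 1838 EC.

24 Hidar 1838 EC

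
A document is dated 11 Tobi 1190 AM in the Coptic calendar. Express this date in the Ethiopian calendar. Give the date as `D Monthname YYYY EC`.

The source date corresponds to 15 January 1474 in the proleptic Gregorian calendar (JDN 2259442).
That day falls on 11 Tir 1466 EC in the Ethiopian calendar.

11 Tir 1466 EC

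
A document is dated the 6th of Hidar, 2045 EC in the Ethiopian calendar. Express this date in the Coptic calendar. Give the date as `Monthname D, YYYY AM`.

Hathor 6, 1769 AM

Both dates share Julian Day Number 2470857; in the Coptic calendar that is 6 Hathor 1769 AM.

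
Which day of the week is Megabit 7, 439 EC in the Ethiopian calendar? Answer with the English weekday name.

Monday

Equivalently 4 March 447 Gregorian, JDN 1884386.
1884386 ≡ 0 (mod 7); counting from Monday = 0 gives Monday.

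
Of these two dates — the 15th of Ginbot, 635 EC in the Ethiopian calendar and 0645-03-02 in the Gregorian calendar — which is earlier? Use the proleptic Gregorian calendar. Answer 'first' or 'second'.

The two dates have Julian Day Numbers 1956043 and 1956702 respectively.
Since 1956043 < 1956702, the first date comes first.

first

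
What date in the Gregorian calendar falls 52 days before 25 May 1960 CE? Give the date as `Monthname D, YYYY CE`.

The starting date is JDN 2437080; 2437080 − 52 = 2437028.
JDN 2437028 corresponds to April 3, 1960 CE.

April 3, 1960 CE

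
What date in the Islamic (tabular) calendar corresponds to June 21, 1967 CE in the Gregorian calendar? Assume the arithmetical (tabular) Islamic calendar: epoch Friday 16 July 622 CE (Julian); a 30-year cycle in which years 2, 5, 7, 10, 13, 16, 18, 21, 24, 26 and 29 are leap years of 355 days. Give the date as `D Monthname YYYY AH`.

Both dates share Julian Day Number 2439663; in the tabular Islamic calendar that is 13 Rabi' al-Awwal 1387 AH.

13 Rabi' al-Awwal 1387 AH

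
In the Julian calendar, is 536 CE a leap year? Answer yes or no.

536 mod 4 = 0, so it is a leap year in the Julian calendar.

yes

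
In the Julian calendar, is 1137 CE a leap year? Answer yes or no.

no

1137 mod 4 = 1, so it is a common year in the Julian calendar.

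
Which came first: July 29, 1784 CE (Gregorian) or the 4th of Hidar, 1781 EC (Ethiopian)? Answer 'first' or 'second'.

The two dates have Julian Day Numbers 2372863 and 2374429 respectively.
Since 2372863 < 2374429, the first date comes first.

first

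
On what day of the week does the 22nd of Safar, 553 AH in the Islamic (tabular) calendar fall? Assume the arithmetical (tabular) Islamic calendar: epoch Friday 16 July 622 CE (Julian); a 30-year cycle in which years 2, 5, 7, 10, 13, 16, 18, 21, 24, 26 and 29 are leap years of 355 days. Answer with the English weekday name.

In the proleptic Gregorian calendar this is 1 April 1158 (JDN 2144101).
JDN 2144101 mod 7 = 1, and JDN 0 was a Monday, so this is a Tuesday.

Tuesday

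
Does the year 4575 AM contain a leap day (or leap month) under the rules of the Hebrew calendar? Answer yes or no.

Hebrew year 4575 is year 15 of its 19-year Metonic cycle; leap years are at positions 3, 6, 8, 11, 14, 17, 19, so it is a common year (12 months).

no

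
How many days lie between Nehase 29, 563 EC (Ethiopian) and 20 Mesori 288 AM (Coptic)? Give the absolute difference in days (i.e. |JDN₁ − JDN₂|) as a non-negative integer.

357

First date → JDN 1929849; second date → JDN 1930206.
The interval is |1929849 − 1930206| = 357 days.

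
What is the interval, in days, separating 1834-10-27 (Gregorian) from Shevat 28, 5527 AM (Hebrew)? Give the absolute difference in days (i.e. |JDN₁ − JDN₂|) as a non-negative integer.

First date → JDN 2391214; second date → JDN 2366471.
The interval is |2391214 − 2366471| = 24743 days.

24743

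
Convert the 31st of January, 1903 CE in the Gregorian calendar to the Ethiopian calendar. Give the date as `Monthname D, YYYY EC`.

Tir 23, 1895 EC

Julian Day Number of the source date = 2416146.
Converting JDN 2416146 to the Ethiopian calendar gives 23 Tir 1895 EC.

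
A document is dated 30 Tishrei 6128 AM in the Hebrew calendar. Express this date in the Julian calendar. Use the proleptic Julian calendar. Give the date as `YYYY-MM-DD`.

The source date corresponds to 24 October 2367 in the Gregorian calendar (JDN 2585885).
That day falls on 8 October 2367 CE in the Julian calendar.

2367-10-08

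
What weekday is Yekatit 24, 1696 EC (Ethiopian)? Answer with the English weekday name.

Saturday

This is JDN 2343493 (1 March 1704 Gregorian).
2343493 ≡ 5 (mod 7); counting from Monday = 0 gives Saturday.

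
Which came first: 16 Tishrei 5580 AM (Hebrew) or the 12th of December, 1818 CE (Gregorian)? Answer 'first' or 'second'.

second

Converting both to JDN: 2385713 vs 2385416; the smaller is the second.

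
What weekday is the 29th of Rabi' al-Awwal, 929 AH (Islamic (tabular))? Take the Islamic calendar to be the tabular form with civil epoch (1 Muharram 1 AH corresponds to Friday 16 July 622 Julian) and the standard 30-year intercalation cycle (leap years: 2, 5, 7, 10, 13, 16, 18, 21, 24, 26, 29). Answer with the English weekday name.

Sunday

This is JDN 2277379 (25 February 1523 Gregorian).
2277379 ≡ 6 (mod 7); counting from Monday = 0 gives Sunday.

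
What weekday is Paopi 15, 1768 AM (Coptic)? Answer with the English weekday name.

Equivalently 26 October 2051 Gregorian, JDN 2470471.
Since JDN mod 7 = 3 (0 = Monday), the day is Thursday.

Thursday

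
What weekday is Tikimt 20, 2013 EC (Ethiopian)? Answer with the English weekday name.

Friday

In the Gregorian calendar this is 30 October 2020 (JDN 2459153).
JDN 2459153 mod 7 = 4, and JDN 0 was a Monday, so this is a Friday.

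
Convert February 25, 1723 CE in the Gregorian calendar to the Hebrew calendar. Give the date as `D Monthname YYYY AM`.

20 Adar I 5483 AM

Julian Day Number of the source date = 2350428.
Converting JDN 2350428 to the Hebrew calendar gives 20 Adar I 5483 AM.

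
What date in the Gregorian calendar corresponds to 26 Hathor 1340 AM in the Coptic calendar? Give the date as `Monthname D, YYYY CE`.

Julian Day Number of the source date = 2314185.
Converting JDN 2314185 to the Gregorian calendar gives 3 December 1623 CE.

December 3, 1623 CE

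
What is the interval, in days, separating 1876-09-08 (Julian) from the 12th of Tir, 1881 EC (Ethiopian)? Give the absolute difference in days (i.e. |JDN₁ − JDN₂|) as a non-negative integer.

4504

JDN of the first date = 2406518.
JDN of the second date = 2411022.
|2411022 − 2406518| = 4504.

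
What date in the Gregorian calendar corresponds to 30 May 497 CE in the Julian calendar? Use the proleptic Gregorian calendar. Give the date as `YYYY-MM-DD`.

The Julian–Gregorian offset here is 1 day (Julian trailing).
30 May 497 Julian + 1 day → 31 May 497 Gregorian.

0497-05-31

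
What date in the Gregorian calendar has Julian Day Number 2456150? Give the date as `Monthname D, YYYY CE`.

JDN 2451545 is 1 Jan 2000; 2456150 is +4605 days from there.

August 10, 2012 CE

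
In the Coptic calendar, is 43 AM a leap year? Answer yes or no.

43 mod 4 = 3; in the Coptic calendar a year is leap when year mod 4 = 3, so it is a leap year.

yes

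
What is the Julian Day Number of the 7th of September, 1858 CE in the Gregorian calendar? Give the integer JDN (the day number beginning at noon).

JDN 2299161 is 15 October 1582 CE (Gregorian); the target day is +100769 days from there, so JDN = 2399930.

2399930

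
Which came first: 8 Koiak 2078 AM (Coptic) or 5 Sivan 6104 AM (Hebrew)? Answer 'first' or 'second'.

second

Converting both to JDN: 2583751 vs 2577326; the smaller is the second.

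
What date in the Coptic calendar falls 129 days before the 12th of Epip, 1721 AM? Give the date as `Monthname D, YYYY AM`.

Paremhat 3, 1721 AM

Counting 129 days back from JDN 2453571 reaches JDN 2453442, which is Paremhat 3, 1721 AM.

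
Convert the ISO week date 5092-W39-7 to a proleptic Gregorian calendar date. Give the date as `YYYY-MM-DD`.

ISO week 1 of 5092 is the week containing the first Thursday of 5092.
Week 39, day 7 (Sunday) lands on 5092-10-02.

5092-10-02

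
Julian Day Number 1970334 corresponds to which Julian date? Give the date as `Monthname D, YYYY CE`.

The proleptic Gregorian equivalent of JDN 1970334 is 28 June 682.
In the Julian calendar that day is June 25, 682 CE.

June 25, 682 CE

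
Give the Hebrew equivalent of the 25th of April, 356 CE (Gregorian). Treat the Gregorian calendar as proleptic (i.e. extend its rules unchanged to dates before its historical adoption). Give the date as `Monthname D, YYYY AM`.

Both dates share Julian Day Number 1851201; in the Hebrew calendar that is 7 Iyar 4116 AM.

Iyar 7, 4116 AM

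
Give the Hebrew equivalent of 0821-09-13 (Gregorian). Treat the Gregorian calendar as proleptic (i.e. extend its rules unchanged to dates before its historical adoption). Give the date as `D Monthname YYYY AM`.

8 Tishrei 4582 AM

Julian Day Number of the source date = 2021180.
Converting JDN 2021180 to the Hebrew calendar gives 8 Tishrei 4582 AM.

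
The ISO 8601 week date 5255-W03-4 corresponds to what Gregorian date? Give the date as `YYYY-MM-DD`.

ISO week 1 of 5255 is the week containing the first Thursday of 5255.
Week 3, day 4 (Thursday) lands on 5255-01-21.

5255-01-21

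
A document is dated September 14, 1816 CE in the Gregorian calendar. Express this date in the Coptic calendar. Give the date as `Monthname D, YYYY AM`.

Both dates share Julian Day Number 2384597; in the Coptic calendar that is 5 Thout 1533 AM.

Thout 5, 1533 AM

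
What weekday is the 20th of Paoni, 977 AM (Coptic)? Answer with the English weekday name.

Tuesday

Equivalently 21 June 1261 Gregorian, JDN 2181803.
JDN 2181803 mod 7 = 1, and JDN 0 was a Monday, so this is a Tuesday.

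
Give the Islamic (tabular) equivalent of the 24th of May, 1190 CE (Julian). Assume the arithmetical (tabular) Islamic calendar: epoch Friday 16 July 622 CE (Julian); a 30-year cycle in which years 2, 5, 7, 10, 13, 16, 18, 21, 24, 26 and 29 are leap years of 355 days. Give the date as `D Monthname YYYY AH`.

The source date corresponds to 31 May 1190 in the proleptic Gregorian calendar (JDN 2155849).
That day falls on 17 Rabi' al-Thani 586 AH in the tabular Islamic calendar.

17 Rabi' al-Thani 586 AH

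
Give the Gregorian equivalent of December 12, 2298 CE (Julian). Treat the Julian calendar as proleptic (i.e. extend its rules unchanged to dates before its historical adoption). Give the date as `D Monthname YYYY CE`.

27 December 2298 CE

The Julian–Gregorian offset here is 15 days (Julian trailing).
12 December 2298 Julian + 15 days → 27 December 2298 Gregorian.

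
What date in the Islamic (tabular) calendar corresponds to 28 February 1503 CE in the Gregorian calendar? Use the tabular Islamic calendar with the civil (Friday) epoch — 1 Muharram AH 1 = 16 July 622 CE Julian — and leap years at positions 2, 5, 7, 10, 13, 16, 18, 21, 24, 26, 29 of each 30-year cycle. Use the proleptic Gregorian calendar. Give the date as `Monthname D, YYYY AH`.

Both dates share Julian Day Number 2270077; in the tabular Islamic calendar that is 20 Sha'ban 908 AH.

Sha'ban 20, 908 AH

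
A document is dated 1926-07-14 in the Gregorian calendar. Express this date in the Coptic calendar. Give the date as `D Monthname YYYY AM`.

7 Epip 1642 AM

Both dates share Julian Day Number 2424711; in the Coptic calendar that is 7 Epip 1642 AM.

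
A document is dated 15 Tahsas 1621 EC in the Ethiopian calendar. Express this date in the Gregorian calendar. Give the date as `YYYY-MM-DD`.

Both dates share Julian Day Number 2316030; in the Gregorian calendar that is 21 December 1628 CE.

1628-12-21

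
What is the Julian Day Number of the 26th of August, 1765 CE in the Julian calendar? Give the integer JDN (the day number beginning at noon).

In the Gregorian calendar the same day is 6 September 1765.
JDN 2400001 is 17 November 1858 CE (Gregorian), MJD 0; the target day is −34039 days from there, so JDN = 2365962.

2365962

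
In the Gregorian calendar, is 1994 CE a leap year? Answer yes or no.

1994 is not divisible by 4, so it is a common year.

no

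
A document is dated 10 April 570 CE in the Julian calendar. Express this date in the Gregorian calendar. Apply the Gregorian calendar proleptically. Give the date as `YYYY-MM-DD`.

0570-04-12

The Julian–Gregorian offset here is 2 days (Julian trailing).
10 April 570 Julian + 2 days → 12 April 570 Gregorian.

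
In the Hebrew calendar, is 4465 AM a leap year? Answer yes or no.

Hebrew year 4465 is year 19 of its 19-year Metonic cycle; leap years are at positions 3, 6, 8, 11, 14, 17, 19, so it is a leap year (13 months).

yes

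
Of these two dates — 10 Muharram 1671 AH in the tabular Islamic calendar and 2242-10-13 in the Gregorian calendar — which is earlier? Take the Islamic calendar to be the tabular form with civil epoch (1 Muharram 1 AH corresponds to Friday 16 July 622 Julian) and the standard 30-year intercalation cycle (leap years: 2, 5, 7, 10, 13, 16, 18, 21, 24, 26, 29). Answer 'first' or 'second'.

second

First date → JDN 2540241; second date → JDN 2540219.
JDN 2540219 < JDN 2540241, so the second date is earlier.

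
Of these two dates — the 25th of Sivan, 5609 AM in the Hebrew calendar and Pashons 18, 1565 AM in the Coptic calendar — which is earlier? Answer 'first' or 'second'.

Converting both to JDN: 2396559 vs 2396538; the smaller is the second.

second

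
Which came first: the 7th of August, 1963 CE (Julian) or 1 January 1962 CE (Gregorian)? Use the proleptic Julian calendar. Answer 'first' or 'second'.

second

First date → JDN 2438262; second date → JDN 2437666.
JDN 2437666 < JDN 2438262, so the second date is earlier.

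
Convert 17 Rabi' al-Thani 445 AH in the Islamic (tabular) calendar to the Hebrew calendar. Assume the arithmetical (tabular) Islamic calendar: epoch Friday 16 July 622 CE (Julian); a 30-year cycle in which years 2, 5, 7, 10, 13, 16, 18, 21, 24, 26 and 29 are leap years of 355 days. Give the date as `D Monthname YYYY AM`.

The source date corresponds to 12 August 1053 in the proleptic Gregorian calendar (JDN 2105884).
That day falls on 19 Av 4813 AM in the Hebrew calendar.

19 Av 4813 AM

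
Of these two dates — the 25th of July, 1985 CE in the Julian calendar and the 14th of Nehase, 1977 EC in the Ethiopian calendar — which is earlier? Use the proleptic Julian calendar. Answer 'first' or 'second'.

first

First date → JDN 2446285; second date → JDN 2446298.
JDN 2446285 < JDN 2446298, so the first date is earlier.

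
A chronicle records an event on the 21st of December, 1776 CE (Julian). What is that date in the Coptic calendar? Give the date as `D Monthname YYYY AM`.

Julian Day Number of the source date = 2370097.
Converting JDN 2370097 to the Coptic calendar gives 25 Koiak 1493 AM.

25 Koiak 1493 AM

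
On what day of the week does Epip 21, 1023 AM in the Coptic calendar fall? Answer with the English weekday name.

Saturday

In the proleptic Gregorian calendar this is 23 July 1307 (JDN 2198635).
JDN 2198635 mod 7 = 5, and JDN 0 was a Monday, so this is a Saturday.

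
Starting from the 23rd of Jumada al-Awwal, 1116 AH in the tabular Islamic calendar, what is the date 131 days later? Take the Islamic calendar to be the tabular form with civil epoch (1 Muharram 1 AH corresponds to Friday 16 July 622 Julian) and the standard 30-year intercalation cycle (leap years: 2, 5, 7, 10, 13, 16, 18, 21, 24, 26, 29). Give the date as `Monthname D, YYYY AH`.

JDN of the 23rd of Jumada al-Awwal, 1116 AH = 2343699.
2343699 + 131 = 2343830.
JDN 2343830 in the tabular Islamic calendar is Shawwal 6, 1116 AH.

Shawwal 6, 1116 AH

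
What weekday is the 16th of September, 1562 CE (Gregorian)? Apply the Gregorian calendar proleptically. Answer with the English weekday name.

Sunday

JDN 2291827 mod 7 = 6, and JDN 0 was a Monday, so this is a Sunday.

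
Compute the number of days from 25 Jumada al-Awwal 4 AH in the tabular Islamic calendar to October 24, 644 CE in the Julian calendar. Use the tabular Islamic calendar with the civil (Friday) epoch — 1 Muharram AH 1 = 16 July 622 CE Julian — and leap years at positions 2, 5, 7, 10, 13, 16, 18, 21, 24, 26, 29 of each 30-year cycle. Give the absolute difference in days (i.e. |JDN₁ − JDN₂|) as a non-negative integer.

6931

JDN of the first date = 1949645.
JDN of the second date = 1956576.
|1956576 − 1949645| = 6931.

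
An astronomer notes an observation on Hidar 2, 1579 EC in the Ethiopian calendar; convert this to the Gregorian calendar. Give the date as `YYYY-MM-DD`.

Julian Day Number of the source date = 2300646.
Converting JDN 2300646 to the Gregorian calendar gives 8 November 1586 CE.

1586-11-08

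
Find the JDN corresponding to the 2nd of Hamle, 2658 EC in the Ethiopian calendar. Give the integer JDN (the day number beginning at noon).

In the Gregorian calendar the same day is 14 July 2666.
JDN 2400001 is 17 November 1858 CE (Gregorian), MJD 0; the target day is +294990 days from there, so JDN = 2694991.

2694991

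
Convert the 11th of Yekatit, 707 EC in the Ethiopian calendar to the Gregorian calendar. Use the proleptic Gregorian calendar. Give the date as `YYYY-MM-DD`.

0715-02-09

Julian Day Number of the source date = 1982247.
Converting JDN 1982247 to the Gregorian calendar gives 9 February 715 CE.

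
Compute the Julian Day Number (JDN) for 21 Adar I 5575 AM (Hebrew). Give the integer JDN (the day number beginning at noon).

Equivalently 3 March 1815 (Gregorian).
JDN 2299161 is 15 October 1582 CE (Gregorian); the target day is +84875 days from there, so JDN = 2384036.

2384036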